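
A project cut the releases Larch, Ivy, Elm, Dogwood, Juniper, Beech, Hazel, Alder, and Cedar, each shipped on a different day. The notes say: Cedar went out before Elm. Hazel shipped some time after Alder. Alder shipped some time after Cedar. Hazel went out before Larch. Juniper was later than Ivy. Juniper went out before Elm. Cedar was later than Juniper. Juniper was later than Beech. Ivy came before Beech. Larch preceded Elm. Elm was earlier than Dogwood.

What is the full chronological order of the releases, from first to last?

Ivy, Beech, Juniper, Cedar, Alder, Hazel, Larch, Elm, Dogwood

The constraints fix every adjacent pair, so only one ordering works:
Ivy → Beech → Juniper → Cedar → Alder → Hazel → Larch → Elm → Dogwood.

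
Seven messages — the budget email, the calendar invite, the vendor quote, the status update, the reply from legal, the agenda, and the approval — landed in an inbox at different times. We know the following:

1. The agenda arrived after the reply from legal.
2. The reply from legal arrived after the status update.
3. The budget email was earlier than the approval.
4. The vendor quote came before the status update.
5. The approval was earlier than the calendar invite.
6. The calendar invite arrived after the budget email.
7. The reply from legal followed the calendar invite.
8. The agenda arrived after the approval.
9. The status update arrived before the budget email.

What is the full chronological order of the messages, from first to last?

the vendor quote, the status update, the budget email, the approval, the calendar invite, the reply from legal, the agenda

The constraints fix every adjacent pair, so only one ordering works:
the vendor quote → the status update → the budget email → the approval → the calendar invite → the reply from legal → the agenda.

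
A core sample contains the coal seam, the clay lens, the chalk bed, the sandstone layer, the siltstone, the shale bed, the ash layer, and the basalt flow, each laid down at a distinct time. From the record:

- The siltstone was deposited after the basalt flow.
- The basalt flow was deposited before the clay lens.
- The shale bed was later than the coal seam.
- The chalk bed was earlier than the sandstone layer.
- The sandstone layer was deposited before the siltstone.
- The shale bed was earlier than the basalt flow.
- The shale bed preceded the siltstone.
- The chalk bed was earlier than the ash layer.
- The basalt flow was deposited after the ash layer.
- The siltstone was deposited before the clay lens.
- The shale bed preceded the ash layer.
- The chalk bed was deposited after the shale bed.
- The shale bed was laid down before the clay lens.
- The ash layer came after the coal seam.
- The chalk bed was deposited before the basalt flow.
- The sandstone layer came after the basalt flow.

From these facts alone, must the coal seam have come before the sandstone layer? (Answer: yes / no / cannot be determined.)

yes

Chain the constraints: the coal seam → the ash layer → the basalt flow → the sandstone layer. Each link is directly stated, so the coal seam comes before the sandstone layer.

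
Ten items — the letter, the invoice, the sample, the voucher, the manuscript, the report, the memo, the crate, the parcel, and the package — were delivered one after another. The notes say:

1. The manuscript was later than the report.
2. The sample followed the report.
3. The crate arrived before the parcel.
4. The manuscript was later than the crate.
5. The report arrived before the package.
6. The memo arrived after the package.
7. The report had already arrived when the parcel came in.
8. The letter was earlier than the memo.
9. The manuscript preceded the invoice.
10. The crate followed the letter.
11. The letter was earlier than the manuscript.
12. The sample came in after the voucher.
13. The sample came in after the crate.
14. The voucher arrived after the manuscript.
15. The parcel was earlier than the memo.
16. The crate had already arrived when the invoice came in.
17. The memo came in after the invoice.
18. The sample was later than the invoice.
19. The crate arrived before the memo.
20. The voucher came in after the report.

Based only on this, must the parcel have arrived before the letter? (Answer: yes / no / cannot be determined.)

Tracing the constraints gives the letter → the crate → the parcel, so the letter must come before the parcel.
That means the parcel cannot be before the letter.

no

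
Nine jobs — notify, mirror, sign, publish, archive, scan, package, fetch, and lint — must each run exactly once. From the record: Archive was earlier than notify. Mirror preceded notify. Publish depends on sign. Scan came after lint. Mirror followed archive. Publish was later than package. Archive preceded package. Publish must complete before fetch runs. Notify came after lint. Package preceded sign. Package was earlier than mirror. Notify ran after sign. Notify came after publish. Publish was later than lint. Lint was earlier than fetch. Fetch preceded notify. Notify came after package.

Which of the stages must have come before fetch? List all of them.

archive, lint, package, publish, sign

Directly stated before fetch: lint and publish.
Archive reaches fetch via archive → package → publish → fetch.
Package reaches fetch via package → publish → fetch.
Sign reaches fetch via sign → publish → fetch.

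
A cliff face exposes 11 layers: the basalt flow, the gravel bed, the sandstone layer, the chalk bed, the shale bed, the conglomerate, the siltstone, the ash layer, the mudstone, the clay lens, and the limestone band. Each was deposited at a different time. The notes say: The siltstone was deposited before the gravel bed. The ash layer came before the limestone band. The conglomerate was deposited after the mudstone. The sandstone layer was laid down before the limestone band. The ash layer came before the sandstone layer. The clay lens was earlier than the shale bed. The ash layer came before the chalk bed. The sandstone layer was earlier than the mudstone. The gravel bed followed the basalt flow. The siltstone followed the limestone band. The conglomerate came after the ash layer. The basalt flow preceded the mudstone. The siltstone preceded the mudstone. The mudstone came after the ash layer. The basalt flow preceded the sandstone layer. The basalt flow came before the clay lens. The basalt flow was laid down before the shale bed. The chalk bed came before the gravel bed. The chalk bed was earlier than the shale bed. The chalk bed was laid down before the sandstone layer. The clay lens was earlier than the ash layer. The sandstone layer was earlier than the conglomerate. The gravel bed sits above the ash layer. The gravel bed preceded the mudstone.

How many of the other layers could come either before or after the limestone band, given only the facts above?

1

Forced before the limestone band: the ash layer, the basalt flow, the chalk bed, the clay lens, and the sandstone layer; forced after the limestone band: the conglomerate, the gravel bed, the mudstone, and the siltstone.
That leaves the shale bed with no forced order relative to the limestone band — 1.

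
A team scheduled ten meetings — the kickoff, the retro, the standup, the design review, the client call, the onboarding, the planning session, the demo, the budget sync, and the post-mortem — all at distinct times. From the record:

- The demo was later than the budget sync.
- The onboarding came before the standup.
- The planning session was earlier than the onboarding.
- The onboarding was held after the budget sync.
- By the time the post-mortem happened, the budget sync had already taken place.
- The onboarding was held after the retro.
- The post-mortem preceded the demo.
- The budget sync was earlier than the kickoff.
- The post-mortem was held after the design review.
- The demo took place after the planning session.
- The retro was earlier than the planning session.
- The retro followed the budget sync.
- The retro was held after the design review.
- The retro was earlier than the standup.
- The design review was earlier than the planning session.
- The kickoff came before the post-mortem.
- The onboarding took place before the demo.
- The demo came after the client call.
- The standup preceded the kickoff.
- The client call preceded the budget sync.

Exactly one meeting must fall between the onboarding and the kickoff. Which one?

Tracing the constraints gives the onboarding → the standup → the kickoff, so the standup sits after the onboarding and before the kickoff.
No other meeting is forced both after the onboarding and before the kickoff.

the standup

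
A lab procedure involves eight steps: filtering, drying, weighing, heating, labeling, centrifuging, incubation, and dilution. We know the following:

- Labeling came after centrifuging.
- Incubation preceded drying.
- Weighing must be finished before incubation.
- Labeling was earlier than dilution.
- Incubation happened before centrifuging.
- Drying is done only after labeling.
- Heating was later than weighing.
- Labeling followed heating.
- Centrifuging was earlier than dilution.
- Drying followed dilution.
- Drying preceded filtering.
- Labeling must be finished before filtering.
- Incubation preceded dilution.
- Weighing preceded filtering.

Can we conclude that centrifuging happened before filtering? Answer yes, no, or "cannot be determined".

yes

Chain the constraints: centrifuging → labeling → filtering. Each link is directly stated, so centrifuging comes before filtering.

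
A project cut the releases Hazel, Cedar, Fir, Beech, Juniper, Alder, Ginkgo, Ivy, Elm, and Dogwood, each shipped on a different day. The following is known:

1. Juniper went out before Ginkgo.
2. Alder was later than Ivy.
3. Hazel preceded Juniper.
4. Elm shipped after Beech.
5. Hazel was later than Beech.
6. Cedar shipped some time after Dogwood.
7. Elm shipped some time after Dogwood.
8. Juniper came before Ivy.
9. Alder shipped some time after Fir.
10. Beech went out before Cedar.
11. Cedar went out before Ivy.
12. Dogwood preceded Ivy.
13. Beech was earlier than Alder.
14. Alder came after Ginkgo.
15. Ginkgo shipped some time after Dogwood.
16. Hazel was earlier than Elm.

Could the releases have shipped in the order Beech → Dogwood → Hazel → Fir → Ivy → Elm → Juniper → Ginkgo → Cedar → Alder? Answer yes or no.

The constraints require Cedar before Ivy, but in the proposed sequence Ivy appears ahead of Cedar. That one violation is enough.

no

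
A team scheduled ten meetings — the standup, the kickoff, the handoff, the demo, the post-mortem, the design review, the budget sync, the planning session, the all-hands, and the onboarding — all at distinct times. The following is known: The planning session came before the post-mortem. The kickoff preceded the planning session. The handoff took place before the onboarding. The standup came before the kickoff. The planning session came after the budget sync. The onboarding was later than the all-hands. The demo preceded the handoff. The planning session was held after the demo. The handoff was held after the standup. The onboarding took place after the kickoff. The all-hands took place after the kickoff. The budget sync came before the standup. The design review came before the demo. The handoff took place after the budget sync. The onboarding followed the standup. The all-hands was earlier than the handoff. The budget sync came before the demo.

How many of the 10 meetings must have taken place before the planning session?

5

Directly stated before the planning session: the budget sync, the demo, and the kickoff.
The design review reaches the planning session via the design review → the demo → the planning session.
The standup reaches the planning session via the standup → the kickoff → the planning session.
No chain forces the post-mortem (or any of the others) ahead of the planning session.
That's the budget sync, the demo, the design review, the kickoff, and the standup — 5 in all.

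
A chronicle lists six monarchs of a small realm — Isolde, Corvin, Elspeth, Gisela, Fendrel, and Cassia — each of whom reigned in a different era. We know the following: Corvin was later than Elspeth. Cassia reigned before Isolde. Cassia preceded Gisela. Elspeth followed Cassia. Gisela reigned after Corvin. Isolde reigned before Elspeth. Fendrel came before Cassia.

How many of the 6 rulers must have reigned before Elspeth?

3

Directly stated before Elspeth: Cassia and Isolde.
Fendrel reaches Elspeth via Fendrel → Cassia → Elspeth.
No chain forces Corvin (or any of the others) ahead of Elspeth.
That's Cassia, Fendrel, and Isolde — 3 in all.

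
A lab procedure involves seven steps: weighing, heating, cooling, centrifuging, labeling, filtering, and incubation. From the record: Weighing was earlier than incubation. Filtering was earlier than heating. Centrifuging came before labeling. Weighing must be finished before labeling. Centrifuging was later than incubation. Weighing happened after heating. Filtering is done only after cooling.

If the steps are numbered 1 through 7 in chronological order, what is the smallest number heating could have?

3

Cooling and filtering must both come before heating — 2 forced predecessors.
Nothing else is forced ahead of heating, so its earliest slot is position 2 + 1 = 3.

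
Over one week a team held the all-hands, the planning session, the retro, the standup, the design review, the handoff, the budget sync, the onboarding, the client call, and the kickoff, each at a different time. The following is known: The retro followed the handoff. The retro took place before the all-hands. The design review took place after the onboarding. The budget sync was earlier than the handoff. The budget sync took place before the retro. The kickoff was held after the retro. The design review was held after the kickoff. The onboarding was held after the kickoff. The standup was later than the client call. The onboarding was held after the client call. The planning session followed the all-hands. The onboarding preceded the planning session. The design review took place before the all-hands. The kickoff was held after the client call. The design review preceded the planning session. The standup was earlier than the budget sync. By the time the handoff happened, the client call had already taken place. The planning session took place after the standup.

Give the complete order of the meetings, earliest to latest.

The constraints fix every adjacent pair, so only one ordering works:
the client call → the standup → the budget sync → the handoff → the retro → the kickoff → the onboarding → the design review → the all-hands → the planning session.

the client call, the standup, the budget sync, the handoff, the retro, the kickoff, the onboarding, the design review, the all-hands, the planning session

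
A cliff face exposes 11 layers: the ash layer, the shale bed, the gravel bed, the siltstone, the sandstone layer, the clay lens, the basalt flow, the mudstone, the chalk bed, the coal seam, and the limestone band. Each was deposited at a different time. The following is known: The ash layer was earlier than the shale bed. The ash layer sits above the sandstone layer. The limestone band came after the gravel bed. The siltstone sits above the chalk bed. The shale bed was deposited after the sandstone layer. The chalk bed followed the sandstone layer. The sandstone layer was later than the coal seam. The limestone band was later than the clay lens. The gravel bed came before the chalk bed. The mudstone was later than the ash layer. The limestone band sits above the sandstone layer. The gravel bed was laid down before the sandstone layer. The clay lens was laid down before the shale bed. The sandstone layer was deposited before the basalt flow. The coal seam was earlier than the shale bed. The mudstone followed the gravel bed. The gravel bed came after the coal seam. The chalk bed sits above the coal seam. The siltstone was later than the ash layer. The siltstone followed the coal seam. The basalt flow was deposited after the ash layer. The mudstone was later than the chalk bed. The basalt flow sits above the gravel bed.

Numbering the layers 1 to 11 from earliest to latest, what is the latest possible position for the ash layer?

The ash layer must come before the basalt flow, the mudstone, the shale bed, and the siltstone — 4 layers forced after it.
Everything else can be placed before the ash layer in some valid order, so the ash layer can sit as late as position 11 − 4 = 7.

7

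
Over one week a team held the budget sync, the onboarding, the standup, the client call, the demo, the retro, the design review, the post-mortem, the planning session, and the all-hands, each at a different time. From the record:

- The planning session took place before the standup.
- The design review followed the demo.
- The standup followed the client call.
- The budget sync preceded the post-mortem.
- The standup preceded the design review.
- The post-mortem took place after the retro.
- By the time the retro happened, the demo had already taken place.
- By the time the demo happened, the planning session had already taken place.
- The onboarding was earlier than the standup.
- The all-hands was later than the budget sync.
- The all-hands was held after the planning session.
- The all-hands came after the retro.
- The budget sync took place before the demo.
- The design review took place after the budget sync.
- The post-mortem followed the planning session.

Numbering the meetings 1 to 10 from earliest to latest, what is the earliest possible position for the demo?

The budget sync and the planning session must both come before the demo — 2 forced predecessors.
Nothing else is forced ahead of the demo, so its earliest slot is position 2 + 1 = 3.

3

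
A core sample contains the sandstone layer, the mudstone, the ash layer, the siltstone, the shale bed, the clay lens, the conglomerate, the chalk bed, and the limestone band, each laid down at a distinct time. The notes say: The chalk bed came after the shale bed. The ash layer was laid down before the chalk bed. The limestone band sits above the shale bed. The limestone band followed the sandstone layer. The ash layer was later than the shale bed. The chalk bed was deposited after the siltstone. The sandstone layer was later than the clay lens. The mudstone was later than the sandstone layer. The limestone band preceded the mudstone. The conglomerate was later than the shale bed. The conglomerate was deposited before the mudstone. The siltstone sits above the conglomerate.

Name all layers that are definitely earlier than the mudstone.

the clay lens, the conglomerate, the limestone band, the sandstone layer, the shale bed

Directly stated before the mudstone: the conglomerate, the limestone band, and the sandstone layer.
The clay lens reaches the mudstone via the clay lens → the sandstone layer → the mudstone.
The shale bed reaches the mudstone via the shale bed → the conglomerate → the mudstone.
No chain forces the siltstone (or any of the others) ahead of the mudstone.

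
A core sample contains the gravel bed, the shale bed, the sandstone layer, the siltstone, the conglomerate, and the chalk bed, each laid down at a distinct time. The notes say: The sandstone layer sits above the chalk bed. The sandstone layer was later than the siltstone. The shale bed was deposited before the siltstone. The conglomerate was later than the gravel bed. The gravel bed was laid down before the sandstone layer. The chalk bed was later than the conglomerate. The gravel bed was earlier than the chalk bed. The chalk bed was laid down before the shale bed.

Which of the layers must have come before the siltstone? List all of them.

the chalk bed, the conglomerate, the gravel bed, the shale bed

Directly stated before the siltstone: the shale bed.
The chalk bed reaches the siltstone via the chalk bed → the shale bed → the siltstone.
The conglomerate reaches the siltstone via the conglomerate → the chalk bed → the shale bed → the siltstone.
The gravel bed reaches the siltstone via the gravel bed → the chalk bed → the shale bed → the siltstone.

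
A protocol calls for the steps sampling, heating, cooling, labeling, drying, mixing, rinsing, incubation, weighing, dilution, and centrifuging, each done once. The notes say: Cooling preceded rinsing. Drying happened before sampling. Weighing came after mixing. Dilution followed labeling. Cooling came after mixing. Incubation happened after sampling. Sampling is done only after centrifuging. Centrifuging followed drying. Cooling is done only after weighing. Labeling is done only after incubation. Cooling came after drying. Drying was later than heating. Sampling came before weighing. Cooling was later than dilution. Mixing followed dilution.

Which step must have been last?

rinsing

Every other step has a chain of constraints placing it before rinsing, so rinsing is last.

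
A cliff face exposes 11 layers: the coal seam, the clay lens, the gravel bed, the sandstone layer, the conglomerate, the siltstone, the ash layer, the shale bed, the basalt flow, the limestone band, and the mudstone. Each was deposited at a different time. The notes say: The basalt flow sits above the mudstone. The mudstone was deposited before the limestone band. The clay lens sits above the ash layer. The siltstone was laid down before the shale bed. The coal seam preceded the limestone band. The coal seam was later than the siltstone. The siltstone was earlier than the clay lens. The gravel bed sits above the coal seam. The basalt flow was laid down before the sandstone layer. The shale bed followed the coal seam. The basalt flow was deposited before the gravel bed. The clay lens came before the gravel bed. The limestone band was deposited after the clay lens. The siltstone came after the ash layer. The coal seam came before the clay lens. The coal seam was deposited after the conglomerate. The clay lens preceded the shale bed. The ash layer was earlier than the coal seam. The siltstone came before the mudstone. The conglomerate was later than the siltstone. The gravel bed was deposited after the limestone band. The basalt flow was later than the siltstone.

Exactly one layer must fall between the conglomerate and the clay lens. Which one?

Tracing the constraints gives the conglomerate → the coal seam → the clay lens, so the coal seam sits after the conglomerate and before the clay lens.
No other layer is forced both after the conglomerate and before the clay lens.

the coal seam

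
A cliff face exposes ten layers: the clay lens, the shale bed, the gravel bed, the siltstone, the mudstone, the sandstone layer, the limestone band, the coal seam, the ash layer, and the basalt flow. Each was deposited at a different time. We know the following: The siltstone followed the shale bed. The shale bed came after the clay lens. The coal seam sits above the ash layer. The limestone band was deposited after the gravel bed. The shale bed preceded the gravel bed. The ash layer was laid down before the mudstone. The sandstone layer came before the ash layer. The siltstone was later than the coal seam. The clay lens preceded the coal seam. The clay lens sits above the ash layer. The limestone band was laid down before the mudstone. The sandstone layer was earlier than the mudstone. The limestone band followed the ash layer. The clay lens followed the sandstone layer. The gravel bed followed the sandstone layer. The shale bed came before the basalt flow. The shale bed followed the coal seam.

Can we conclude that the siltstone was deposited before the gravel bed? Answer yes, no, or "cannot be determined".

No chain of stated constraints runs from the siltstone to the gravel bed, and none runs from the gravel bed to the siltstone either.
So the relative order of the siltstone and the gravel bed is not fixed by the given facts.

cannot be determined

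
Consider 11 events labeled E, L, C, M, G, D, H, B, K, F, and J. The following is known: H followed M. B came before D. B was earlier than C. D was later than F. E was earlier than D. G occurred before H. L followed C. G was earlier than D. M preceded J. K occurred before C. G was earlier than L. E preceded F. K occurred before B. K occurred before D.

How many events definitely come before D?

5

Directly stated before D: B, E, F, G, and K.
That's B, E, F, G, and K — 5 in all.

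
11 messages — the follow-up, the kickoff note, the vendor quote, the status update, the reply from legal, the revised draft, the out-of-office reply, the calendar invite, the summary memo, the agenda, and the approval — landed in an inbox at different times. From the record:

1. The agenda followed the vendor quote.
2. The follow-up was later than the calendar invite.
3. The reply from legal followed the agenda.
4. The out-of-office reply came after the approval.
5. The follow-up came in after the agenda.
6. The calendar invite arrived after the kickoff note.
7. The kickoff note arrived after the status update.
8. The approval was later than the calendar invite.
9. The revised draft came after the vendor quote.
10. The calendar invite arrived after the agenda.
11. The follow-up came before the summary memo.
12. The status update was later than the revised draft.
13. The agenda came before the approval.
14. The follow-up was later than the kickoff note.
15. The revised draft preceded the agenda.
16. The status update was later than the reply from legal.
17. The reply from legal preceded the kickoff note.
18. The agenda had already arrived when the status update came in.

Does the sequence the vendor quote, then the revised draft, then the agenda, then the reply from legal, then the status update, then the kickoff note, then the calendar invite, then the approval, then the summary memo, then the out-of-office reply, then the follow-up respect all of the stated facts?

no

The constraints require the follow-up before the summary memo, but in the proposed sequence the summary memo appears ahead of the follow-up. That one violation is enough.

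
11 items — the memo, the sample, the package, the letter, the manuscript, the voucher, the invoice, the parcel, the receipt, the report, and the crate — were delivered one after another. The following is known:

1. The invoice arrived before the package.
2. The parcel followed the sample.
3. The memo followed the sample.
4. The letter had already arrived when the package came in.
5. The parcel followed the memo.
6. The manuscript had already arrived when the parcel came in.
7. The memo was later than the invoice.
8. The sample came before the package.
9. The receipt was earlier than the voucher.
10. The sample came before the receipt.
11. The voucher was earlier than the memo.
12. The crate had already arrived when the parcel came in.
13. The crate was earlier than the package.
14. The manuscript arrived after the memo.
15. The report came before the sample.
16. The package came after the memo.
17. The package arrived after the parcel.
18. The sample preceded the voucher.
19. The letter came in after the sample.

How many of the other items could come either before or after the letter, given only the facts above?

7

Forced before the letter: the report and the sample; forced after the letter: the package.
That leaves the crate, the invoice, the manuscript, the memo, the parcel, the receipt, and the voucher with no forced order relative to the letter — 7.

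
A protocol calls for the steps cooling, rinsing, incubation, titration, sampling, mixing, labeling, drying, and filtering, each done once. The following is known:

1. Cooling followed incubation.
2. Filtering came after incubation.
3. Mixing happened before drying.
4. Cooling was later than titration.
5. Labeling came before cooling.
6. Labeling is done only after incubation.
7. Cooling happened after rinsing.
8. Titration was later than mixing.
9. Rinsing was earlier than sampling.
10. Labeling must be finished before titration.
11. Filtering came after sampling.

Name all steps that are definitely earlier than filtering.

incubation, rinsing, sampling

Directly stated before filtering: incubation and sampling.
Rinsing reaches filtering via rinsing → sampling → filtering.
No chain forces drying (or any of the others) ahead of filtering.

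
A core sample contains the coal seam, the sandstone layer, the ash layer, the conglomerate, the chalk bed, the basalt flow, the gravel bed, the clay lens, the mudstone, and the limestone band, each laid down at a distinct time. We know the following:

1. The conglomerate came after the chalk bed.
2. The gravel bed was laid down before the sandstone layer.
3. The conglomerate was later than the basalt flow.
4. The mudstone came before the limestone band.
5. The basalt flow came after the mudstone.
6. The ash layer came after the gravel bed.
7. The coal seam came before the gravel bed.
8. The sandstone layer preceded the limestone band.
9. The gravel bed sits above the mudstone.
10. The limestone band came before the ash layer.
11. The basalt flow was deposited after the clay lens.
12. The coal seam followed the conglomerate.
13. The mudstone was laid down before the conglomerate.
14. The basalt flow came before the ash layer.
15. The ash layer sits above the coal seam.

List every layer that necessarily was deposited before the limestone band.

the basalt flow, the chalk bed, the clay lens, the coal seam, the conglomerate, the gravel bed, the mudstone, the sandstone layer

Directly stated before the limestone band: the mudstone and the sandstone layer.
The basalt flow reaches the limestone band via the basalt flow → the conglomerate → the coal seam → the gravel bed → the sandstone layer → the limestone band.
The chalk bed reaches the limestone band via the chalk bed → the conglomerate → the coal seam → the gravel bed → the sandstone layer → the limestone band.
The clay lens reaches the limestone band via the clay lens → the basalt flow → the conglomerate → the coal seam → the gravel bed → the sandstone layer → the limestone band.
Likewise the coal seam, the conglomerate, and the gravel bed each reach the limestone band by chaining the stated constraints.
No chain forces the ash layer ahead of the limestone band.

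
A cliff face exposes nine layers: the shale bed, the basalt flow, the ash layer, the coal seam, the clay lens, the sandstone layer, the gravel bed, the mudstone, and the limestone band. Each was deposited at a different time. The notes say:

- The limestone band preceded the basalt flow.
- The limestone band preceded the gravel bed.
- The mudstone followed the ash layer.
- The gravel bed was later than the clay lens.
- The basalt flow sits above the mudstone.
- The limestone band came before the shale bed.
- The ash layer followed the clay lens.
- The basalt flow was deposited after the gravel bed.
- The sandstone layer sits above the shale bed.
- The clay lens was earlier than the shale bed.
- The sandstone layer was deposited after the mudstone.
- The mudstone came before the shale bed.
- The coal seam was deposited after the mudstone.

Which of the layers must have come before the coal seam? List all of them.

the ash layer, the clay lens, the mudstone

Directly stated before the coal seam: the mudstone.
The ash layer reaches the coal seam via the ash layer → the mudstone → the coal seam.
The clay lens reaches the coal seam via the clay lens → the ash layer → the mudstone → the coal seam.
No chain forces the shale bed (or any of the others) ahead of the coal seam.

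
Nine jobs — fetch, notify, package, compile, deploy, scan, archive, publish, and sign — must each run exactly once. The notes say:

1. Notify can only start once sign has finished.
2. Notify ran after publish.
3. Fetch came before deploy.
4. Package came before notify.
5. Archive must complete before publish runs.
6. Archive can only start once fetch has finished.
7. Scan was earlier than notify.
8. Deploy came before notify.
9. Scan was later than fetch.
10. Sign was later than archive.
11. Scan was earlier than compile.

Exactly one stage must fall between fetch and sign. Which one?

archive

Tracing the constraints gives fetch → archive → sign, so archive sits after fetch and before sign.
No other stage is forced both after fetch and before sign.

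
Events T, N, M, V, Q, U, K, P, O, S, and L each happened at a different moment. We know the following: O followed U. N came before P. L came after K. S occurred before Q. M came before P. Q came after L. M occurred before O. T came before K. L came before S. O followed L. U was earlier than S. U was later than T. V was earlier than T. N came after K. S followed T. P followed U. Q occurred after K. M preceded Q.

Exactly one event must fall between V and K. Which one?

T

Tracing the constraints gives V → T → K, so T sits after V and before K.
No other event is forced both after V and before K.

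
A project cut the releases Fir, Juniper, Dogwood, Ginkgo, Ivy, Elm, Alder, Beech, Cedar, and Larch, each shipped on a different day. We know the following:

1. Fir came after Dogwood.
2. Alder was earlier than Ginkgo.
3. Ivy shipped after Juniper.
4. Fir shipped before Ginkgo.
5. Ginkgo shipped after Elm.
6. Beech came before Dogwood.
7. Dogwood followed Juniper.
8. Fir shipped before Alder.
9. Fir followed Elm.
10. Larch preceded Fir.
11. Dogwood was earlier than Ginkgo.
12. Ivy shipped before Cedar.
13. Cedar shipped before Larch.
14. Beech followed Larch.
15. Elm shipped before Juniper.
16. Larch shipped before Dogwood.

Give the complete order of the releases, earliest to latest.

The constraints fix every adjacent pair, so only one ordering works:
Elm → Juniper → Ivy → Cedar → Larch → Beech → Dogwood → Fir → Alder → Ginkgo.

Elm, Juniper, Ivy, Cedar, Larch, Beech, Dogwood, Fir, Alder, Ginkgo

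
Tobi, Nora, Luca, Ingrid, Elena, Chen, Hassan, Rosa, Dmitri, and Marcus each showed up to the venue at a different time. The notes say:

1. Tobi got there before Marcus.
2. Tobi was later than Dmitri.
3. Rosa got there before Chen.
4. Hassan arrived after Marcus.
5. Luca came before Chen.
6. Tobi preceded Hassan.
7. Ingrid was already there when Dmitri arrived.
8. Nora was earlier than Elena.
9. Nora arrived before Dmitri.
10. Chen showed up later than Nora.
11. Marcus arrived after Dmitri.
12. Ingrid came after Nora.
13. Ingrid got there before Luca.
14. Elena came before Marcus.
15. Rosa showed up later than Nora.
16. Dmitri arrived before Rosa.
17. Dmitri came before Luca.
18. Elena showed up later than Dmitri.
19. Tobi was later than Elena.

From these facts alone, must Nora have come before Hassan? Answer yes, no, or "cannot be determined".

Chain the constraints: Nora → Elena → Tobi → Hassan. Each link is directly stated, so Nora comes before Hassan.

yes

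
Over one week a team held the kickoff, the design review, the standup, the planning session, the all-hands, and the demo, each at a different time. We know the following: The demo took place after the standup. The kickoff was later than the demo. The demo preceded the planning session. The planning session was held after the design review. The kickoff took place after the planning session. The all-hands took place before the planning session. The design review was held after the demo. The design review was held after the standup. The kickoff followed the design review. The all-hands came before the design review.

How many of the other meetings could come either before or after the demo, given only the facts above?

Forced before the demo: the standup; forced after the demo: the design review, the kickoff, and the planning session.
That leaves the all-hands with no forced order relative to the demo — 1.

1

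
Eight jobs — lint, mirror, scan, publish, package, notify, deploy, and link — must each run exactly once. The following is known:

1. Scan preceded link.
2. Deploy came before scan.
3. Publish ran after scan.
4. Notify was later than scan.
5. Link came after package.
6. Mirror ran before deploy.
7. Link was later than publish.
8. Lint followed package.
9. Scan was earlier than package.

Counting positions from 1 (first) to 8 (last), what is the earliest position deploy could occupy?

2

Mirror must come before deploy — 1 forced predecessor.
Nothing else is forced ahead of deploy, so its earliest slot is position 1 + 1 = 2.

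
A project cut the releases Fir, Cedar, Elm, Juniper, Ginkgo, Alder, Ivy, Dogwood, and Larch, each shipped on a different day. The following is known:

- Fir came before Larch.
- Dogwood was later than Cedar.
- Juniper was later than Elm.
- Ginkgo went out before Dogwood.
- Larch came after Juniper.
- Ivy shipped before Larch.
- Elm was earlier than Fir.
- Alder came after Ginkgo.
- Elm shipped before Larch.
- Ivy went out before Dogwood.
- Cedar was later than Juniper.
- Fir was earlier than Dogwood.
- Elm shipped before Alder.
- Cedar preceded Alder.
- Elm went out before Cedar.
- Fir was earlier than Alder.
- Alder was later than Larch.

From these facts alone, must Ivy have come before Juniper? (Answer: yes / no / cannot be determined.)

No chain of stated constraints runs from Ivy to Juniper, and none runs from Juniper to Ivy either.
So the relative order of Ivy and Juniper is not fixed by the given facts.

cannot be determined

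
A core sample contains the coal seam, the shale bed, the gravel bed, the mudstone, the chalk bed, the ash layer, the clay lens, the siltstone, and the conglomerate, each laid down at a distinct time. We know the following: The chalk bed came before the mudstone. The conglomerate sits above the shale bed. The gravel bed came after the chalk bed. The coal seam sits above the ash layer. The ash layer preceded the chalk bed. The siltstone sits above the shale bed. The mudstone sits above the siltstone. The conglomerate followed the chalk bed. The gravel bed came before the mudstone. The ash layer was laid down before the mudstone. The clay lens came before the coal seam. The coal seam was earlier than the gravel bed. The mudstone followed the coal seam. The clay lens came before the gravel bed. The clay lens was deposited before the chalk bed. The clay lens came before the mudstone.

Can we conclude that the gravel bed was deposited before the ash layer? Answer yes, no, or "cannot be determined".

no

Tracing the constraints gives the ash layer → the chalk bed → the gravel bed, so the ash layer must come before the gravel bed.
That means the gravel bed cannot be before the ash layer.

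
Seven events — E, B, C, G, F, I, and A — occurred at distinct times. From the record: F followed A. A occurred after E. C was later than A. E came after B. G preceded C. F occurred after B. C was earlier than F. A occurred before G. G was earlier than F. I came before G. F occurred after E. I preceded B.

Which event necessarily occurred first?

I has a chain of constraints placing it before every other event, so I must be first.

I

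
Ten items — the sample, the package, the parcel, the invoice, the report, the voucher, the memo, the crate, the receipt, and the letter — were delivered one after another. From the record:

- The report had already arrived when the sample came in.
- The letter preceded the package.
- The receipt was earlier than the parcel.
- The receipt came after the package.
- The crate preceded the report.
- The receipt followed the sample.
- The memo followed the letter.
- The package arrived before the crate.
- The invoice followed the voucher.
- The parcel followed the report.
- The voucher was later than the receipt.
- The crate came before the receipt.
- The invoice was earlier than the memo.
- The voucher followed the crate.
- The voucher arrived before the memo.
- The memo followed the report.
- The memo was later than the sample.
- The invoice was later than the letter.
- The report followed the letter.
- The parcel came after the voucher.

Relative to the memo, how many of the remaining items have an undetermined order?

1

Forced before the memo: the crate, the invoice, the letter, the package, the receipt, the report, the sample, and the voucher.
That leaves the parcel with no forced order relative to the memo — 1.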